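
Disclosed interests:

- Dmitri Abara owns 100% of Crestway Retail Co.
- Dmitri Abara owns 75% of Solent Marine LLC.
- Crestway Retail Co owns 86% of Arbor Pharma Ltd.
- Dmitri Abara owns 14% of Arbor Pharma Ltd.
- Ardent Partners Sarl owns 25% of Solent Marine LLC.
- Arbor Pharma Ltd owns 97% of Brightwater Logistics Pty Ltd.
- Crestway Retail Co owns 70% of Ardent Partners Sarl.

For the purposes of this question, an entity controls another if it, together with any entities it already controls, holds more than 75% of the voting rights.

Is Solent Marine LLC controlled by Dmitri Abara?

No

Dmitri holds 100% of Crestway, so Dmitri controls Crestway.
Dmitri and Crestway together hold 14% + 86% = 100% of Arbor, so Dmitri controls Arbor.
Arbor holds 97% of Brightwater, so Dmitri controls Brightwater.
In Solent, Dmitri's side holds only 75%, not > 75%.
So Dmitri does not control Solent.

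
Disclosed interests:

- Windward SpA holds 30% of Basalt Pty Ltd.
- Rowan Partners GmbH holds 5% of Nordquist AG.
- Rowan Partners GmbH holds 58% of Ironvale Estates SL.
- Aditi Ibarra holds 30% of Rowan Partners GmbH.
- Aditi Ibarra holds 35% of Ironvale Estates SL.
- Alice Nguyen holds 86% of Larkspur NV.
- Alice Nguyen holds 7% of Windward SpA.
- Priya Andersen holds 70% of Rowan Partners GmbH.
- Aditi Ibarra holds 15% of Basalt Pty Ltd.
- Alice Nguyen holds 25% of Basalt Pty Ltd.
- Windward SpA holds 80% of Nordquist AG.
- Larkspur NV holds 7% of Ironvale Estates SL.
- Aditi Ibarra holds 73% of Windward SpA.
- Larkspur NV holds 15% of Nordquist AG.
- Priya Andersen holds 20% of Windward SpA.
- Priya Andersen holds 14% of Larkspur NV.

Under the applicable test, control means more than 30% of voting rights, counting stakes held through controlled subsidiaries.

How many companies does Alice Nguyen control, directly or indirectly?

1

Alice holds 86% of Larkspur, so Alice controls Larkspur.
No other company's threshold is met.
Alice controls 1 company.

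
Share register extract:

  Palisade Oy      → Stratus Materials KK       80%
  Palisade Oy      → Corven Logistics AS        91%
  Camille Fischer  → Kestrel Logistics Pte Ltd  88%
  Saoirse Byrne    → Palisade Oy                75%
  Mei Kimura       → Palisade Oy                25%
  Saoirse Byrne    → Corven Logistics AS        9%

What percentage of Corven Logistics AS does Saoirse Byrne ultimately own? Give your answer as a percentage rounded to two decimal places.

Saoirse reaches Corven along 2 paths.
Via Palisade: 75% × 91% = 68.25%.
Direct stake: 9% = 9%.
Total: 68.25% + 9% = 77.25%.

77.25%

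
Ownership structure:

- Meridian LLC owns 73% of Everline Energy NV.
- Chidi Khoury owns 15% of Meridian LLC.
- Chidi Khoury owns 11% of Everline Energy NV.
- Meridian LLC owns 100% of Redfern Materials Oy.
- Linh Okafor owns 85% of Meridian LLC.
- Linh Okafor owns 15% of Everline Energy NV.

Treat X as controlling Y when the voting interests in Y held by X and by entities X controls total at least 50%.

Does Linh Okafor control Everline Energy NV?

Linh holds 85% of Meridian, so Linh controls Meridian.
Linh and Meridian together hold 15% + 73% = 88% of Everline, so Linh controls Everline.

Yes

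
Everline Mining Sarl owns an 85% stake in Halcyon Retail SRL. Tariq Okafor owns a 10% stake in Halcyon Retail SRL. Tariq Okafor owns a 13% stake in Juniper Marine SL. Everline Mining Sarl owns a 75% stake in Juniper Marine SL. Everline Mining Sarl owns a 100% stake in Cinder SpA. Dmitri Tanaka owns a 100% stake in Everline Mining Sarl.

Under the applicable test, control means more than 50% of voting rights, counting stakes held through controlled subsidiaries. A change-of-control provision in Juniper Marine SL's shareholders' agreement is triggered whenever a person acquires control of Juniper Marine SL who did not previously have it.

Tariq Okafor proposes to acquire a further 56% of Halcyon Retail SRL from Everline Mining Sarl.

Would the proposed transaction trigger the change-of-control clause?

No

The purchase adds only to Tariq's holdings (Everline's stake shrinks), so Tariq is the only person who could newly come to control Juniper.
Tariq's largest direct stake is 13% in Juniper, which does not meet the threshold, so Tariq controls no company.
In Juniper, Tariq's side holds only 13%, not > 50%.
So before the transaction, Tariq does not control Juniper.
After the purchase, Tariq's direct stake in Halcyon rises to 10% + 56% = 66%, and Everline's stake falls to 29%.
Tariq holds 66% of Halcyon, so Tariq controls Halcyon.
After the transaction, Tariq's side holds 13% of Juniper, not > 50%, so Tariq still does not control Juniper.
No new person acquires control, so the clause is not triggered.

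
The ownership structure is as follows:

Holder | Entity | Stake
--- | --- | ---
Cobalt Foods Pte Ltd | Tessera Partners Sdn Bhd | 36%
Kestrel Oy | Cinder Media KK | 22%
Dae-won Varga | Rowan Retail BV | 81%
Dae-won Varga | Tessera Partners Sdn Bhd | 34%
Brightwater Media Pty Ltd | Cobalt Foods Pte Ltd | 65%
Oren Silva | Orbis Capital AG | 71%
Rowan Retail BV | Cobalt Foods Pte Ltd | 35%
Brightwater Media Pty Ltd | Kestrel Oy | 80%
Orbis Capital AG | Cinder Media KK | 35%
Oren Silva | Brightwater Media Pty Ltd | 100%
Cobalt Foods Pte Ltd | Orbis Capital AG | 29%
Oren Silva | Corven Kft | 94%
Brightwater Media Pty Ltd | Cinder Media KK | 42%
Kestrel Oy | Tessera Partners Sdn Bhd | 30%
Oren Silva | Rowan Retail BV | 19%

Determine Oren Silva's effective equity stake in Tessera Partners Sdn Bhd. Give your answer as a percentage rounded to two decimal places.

49.79%

Oren reaches Tessera along 3 paths.
Via Brightwater → Kestrel: 100% × 80% × 30% = 24%.
Via Rowan → Cobalt: 19% × 35% × 36% = 2.394%.
Via Brightwater → Cobalt: 100% × 65% × 36% = 23.4%.
Total: 24% + 2.394% + 23.4% = 49.794%.
Rounded: 49.79%.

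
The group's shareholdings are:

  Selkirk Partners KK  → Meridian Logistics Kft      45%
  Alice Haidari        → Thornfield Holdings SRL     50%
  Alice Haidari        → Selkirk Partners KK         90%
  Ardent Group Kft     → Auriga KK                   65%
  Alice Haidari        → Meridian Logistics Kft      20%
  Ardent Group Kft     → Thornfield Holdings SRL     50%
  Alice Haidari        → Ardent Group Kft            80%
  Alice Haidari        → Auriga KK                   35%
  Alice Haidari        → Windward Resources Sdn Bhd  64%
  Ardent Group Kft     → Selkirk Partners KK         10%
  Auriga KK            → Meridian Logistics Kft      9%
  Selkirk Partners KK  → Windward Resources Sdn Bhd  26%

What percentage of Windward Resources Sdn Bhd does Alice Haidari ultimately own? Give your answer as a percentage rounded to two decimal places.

Alice reaches Windward along 3 paths.
Direct stake: 64% = 64%.
Via Ardent → Selkirk: 80% × 10% × 26% = 2.08%.
Via Selkirk: 90% × 26% = 23.4%.
Total: 64% + 2.08% + 23.4% = 89.48%.

89.48%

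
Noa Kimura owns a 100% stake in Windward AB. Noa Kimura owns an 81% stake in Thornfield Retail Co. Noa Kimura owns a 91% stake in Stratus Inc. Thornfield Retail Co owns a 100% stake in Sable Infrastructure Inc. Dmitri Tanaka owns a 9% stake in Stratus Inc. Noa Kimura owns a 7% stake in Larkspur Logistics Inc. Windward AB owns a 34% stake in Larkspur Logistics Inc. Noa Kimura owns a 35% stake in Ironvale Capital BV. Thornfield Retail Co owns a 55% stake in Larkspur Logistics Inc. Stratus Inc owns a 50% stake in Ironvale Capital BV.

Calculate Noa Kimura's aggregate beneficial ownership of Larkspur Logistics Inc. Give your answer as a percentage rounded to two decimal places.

85.55%

Noa reaches Larkspur along 3 paths.
Via Thornfield: 81% × 55% = 44.55%.
Via Windward: 100% × 34% = 34%.
Direct stake: 7% = 7%.
Total: 44.55% + 34% + 7% = 85.55%.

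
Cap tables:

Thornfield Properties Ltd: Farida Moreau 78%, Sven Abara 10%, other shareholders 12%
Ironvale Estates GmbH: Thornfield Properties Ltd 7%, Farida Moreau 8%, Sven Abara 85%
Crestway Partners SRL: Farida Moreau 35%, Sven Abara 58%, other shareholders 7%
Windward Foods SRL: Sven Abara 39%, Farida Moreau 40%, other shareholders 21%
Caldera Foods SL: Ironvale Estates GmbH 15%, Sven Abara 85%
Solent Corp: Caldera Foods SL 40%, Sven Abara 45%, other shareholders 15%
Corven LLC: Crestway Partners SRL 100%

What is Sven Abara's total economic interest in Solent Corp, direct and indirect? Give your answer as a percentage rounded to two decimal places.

84.14%

Sven reaches Solent along 4 paths.
Via Thornfield → Ironvale → Caldera: 10% × 7% × 15% × 40% = 0.042%.
Via Ironvale → Caldera: 85% × 15% × 40% = 5.1%.
Via Caldera: 85% × 40% = 34%.
Direct stake: 45% = 45%.
Total: 0.042% + 5.1% + 34% + 45% = 84.142%.
Rounded: 84.14%.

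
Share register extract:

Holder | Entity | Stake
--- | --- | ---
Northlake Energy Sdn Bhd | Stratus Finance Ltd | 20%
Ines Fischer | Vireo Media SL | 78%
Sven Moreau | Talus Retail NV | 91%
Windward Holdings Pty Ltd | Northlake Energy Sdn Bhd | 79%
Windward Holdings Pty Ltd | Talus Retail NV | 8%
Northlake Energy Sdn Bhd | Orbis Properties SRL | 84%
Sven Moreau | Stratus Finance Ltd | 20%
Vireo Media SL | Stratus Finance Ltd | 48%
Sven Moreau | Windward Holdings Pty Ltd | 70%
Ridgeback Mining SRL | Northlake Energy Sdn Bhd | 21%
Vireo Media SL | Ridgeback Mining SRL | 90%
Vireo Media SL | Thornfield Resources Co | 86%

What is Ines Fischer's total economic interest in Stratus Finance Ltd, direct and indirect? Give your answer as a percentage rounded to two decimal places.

Ines reaches Stratus along 2 paths.
Via Vireo → Ridgeback → Northlake: 78% × 90% × 21% × 20% = 2.9484%.
Via Vireo: 78% × 48% = 37.44%.
Total: 2.9484% + 37.44% = 40.3884%.
Rounded: 40.39%.

40.39%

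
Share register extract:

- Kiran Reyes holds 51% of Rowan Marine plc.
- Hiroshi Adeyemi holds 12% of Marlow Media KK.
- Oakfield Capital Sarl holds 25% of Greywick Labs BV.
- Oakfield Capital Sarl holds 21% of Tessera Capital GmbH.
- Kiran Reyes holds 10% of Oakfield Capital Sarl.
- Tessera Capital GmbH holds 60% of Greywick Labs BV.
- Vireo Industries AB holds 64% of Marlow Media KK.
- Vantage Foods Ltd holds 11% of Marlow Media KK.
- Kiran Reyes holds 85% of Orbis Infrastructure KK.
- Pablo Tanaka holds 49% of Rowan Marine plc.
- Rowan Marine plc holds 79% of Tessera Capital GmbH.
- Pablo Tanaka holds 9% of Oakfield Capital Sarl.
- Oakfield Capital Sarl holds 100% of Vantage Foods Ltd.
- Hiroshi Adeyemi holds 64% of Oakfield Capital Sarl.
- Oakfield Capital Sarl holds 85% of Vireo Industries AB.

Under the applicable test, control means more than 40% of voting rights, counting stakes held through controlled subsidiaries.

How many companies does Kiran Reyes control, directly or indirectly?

Kiran holds 51% of Rowan, so Kiran controls Rowan.
Rowan holds 79% of Tessera, so Kiran controls Tessera.
Kiran holds 85% of Orbis, so Kiran controls Orbis.
Tessera holds 60% of Greywick, so Kiran controls Greywick.
No other company's threshold is met.
Kiran controls 4 companies.

4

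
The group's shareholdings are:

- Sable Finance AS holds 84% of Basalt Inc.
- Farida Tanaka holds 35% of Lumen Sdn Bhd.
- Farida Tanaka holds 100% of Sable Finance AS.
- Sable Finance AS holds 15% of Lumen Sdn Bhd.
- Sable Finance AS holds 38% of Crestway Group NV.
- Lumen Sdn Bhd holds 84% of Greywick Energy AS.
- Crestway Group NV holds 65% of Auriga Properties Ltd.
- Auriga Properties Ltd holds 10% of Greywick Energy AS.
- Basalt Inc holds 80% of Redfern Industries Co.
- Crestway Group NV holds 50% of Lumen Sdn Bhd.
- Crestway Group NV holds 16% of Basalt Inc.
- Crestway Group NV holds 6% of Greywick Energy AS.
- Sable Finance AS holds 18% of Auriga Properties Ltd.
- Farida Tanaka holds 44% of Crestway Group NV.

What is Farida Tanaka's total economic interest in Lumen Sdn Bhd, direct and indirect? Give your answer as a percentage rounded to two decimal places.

91.00%

Farida reaches Lumen along 4 paths.
Via Sable: 100% × 15% = 15%.
Direct stake: 35% = 35%.
Via Sable → Crestway: 100% × 38% × 50% = 19%.
Via Crestway: 44% × 50% = 22%.
Total: 15% + 35% + 19% + 22% = 91%.
Rounded: 91.00%.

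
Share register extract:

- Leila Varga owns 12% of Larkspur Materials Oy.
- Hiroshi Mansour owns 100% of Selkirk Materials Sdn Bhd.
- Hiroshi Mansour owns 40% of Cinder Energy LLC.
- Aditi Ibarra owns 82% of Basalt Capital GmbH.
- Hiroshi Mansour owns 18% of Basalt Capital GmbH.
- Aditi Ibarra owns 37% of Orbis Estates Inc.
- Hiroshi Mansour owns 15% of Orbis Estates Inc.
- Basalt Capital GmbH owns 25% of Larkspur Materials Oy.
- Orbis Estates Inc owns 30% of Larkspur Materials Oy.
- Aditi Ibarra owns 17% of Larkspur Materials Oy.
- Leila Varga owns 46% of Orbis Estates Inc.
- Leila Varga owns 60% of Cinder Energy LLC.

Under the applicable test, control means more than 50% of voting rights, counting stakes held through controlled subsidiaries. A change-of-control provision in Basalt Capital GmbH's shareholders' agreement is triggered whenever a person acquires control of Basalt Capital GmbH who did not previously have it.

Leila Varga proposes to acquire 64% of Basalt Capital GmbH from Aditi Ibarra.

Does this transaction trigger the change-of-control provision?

The purchase adds only to Leila's holdings (Aditi's stake shrinks), so Leila is the only person who could newly come to control Basalt.
Leila holds 60% of Cinder, so Leila controls Cinder.
Neither Leila nor any entity Leila controls holds any voting interest in Basalt.
So before the transaction, Leila does not control Basalt.
After the purchase, Leila holds 64% of Basalt directly, and Aditi's stake falls to 18%.
Leila holds 64% of Basalt, so Leila controls Basalt.
Leila did not control Basalt before and does after, so the clause is triggered.

Yes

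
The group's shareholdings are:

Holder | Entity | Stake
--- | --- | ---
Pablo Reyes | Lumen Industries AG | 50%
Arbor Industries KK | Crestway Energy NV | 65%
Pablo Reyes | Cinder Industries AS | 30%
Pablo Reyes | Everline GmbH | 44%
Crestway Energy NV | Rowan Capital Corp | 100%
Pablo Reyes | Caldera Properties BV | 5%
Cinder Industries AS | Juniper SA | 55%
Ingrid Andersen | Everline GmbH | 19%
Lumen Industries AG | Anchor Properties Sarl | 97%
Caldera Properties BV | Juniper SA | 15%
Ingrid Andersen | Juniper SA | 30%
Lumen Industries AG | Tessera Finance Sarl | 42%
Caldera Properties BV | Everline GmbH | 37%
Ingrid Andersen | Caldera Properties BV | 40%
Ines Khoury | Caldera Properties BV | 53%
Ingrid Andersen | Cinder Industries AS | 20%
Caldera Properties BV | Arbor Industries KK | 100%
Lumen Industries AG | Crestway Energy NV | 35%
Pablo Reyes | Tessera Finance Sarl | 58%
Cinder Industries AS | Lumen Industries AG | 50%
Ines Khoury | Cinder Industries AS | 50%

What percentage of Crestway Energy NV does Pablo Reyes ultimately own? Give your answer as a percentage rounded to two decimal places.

26.00%

Pablo reaches Crestway along 3 paths.
Via Cinder → Lumen: 30% × 50% × 35% = 5.25%.
Via Lumen: 50% × 35% = 17.5%.
Via Caldera → Arbor: 5% × 100% × 65% = 3.25%.
Total: 5.25% + 17.5% + 3.25% = 26%.
Rounded: 26.00%.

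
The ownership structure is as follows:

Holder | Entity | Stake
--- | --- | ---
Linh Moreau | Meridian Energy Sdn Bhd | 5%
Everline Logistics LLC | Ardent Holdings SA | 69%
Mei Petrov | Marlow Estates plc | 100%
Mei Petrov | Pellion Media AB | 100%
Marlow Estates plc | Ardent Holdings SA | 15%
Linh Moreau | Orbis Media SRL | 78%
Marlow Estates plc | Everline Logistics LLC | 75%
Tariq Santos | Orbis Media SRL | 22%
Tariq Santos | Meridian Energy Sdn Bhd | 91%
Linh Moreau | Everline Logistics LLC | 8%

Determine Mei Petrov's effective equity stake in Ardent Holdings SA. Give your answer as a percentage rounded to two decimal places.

Mei reaches Ardent along 2 paths.
Via Marlow → Everline: 100% × 75% × 69% = 51.75%.
Via Marlow: 100% × 15% = 15%.
Total: 51.75% + 15% = 66.75%.

66.75%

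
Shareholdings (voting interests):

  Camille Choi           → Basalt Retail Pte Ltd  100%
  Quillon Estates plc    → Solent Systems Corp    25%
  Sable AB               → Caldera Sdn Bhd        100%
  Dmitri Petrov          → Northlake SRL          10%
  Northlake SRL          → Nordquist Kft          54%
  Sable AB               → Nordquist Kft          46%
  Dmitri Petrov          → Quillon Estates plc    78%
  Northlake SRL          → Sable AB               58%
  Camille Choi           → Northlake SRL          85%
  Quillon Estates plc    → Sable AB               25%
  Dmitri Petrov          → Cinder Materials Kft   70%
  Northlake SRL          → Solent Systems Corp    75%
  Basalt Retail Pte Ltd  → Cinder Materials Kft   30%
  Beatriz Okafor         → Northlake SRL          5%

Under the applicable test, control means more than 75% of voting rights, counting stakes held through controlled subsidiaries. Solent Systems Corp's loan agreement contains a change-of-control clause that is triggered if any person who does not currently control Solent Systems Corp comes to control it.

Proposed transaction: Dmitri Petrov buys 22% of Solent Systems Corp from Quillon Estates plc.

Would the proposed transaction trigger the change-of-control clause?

The purchase adds only to Dmitri's holdings (Quillon's stake shrinks), so Dmitri is the only person who could newly come to control Solent.
Dmitri holds 78% of Quillon, so Dmitri controls Quillon.
In Solent, Dmitri's side holds only 25%, not > 75%.
So before the transaction, Dmitri does not control Solent.
After the purchase, Dmitri holds 22% of Solent directly, and Quillon's stake falls to 3%.
After the transaction, Dmitri's side holds 3% + 22% = 25% of Solent, not > 75%, so Dmitri still does not control Solent.
No new person acquires control, so the clause is not triggered.

No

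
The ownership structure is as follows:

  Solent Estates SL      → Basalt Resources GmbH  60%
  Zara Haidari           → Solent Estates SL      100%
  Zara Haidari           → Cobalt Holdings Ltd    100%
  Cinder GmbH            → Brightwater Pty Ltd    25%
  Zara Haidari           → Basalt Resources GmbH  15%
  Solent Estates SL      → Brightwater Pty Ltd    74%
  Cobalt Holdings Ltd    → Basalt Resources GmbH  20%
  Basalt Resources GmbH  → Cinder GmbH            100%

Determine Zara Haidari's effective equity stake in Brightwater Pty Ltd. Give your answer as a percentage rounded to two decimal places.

97.75%

Zara reaches Brightwater along 4 paths.
Via Cobalt → Basalt → Cinder: 100% × 20% × 100% × 25% = 5%.
Via Solent → Basalt → Cinder: 100% × 60% × 100% × 25% = 15%.
Via Basalt → Cinder: 15% × 100% × 25% = 3.75%.
Via Solent: 100% × 74% = 74%.
Total: 5% + 15% + 3.75% + 74% = 97.75%.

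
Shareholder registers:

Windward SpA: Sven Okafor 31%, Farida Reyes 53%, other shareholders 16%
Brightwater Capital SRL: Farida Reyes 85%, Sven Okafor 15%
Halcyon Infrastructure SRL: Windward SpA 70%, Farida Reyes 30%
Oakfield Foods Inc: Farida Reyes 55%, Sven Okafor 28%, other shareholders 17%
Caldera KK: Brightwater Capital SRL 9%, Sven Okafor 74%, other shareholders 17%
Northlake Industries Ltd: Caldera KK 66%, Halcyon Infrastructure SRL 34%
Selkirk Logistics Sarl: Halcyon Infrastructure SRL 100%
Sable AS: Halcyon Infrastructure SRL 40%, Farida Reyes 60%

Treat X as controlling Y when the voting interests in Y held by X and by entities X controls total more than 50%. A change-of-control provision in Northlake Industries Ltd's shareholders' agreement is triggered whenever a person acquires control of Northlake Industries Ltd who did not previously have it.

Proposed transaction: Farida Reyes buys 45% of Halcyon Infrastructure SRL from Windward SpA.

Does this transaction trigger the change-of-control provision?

No

The purchase adds only to Farida's holdings (Windward's stake shrinks), so Farida is the only person who could newly come to control Northlake.
Farida holds 53% of Windward, so Farida controls Windward.
Farida holds 85% of Brightwater, so Farida controls Brightwater.
Windward and Farida together hold 70% + 30% = 100% of Halcyon, so Farida controls Halcyon.
Farida holds 55% of Oakfield, so Farida controls Oakfield.
Halcyon holds 100% of Selkirk, so Farida controls Selkirk.
Halcyon and Farida together hold 40% + 60% = 100% of Sable, so Farida controls Sable.
In Northlake, Farida's side holds only 34%, not > 50%.
So before the transaction, Farida does not control Northlake.
After the purchase, Farida's direct stake in Halcyon rises to 30% + 45% = 75%, and Windward's stake falls to 25%.
Windward and Farida together hold 25% + 75% = 100% of Halcyon, so Farida controls Halcyon.
After the transaction, Farida's side holds 34% of Northlake, not > 50%, so Farida still does not control Northlake.
No new person acquires control, so the clause is not triggered.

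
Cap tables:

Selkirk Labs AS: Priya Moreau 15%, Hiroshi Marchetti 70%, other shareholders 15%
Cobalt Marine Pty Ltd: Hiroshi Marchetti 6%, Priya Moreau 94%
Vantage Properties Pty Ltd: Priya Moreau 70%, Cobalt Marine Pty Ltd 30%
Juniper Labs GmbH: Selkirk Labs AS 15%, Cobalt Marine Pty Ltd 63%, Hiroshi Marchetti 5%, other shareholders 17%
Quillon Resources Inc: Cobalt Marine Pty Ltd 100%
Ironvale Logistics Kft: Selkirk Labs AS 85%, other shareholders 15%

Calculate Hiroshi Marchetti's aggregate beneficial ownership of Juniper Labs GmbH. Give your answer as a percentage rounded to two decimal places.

Hiroshi reaches Juniper along 3 paths.
Via Selkirk: 70% × 15% = 10.5%.
Via Cobalt: 6% × 63% = 3.78%.
Direct stake: 5% = 5%.
Total: 10.5% + 3.78% + 5% = 19.28%.

19.28%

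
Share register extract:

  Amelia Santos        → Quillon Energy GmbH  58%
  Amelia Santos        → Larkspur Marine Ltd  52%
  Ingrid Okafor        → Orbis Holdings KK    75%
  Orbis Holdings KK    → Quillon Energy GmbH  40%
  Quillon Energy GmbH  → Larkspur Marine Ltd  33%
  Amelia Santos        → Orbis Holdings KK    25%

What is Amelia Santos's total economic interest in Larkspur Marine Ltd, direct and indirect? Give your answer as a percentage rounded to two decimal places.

74.44%

Amelia reaches Larkspur along 3 paths.
Via Orbis → Quillon: 25% × 40% × 33% = 3.3%.
Via Quillon: 58% × 33% = 19.14%.
Direct stake: 52% = 52%.
Total: 3.3% + 19.14% + 52% = 74.44%.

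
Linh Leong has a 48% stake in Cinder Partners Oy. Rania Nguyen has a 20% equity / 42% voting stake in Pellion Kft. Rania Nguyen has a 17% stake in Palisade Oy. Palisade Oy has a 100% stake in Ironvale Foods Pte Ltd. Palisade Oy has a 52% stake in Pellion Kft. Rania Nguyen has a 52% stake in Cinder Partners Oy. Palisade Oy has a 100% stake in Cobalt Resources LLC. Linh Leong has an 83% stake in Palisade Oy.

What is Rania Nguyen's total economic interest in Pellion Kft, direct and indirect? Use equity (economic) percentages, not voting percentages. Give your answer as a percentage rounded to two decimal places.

Rania reaches Pellion along 2 paths.
Via Palisade: 17% × 52% = 8.84%.
Direct stake: 20% = 20%.
Total: 8.84% + 20% = 28.84%.

28.84%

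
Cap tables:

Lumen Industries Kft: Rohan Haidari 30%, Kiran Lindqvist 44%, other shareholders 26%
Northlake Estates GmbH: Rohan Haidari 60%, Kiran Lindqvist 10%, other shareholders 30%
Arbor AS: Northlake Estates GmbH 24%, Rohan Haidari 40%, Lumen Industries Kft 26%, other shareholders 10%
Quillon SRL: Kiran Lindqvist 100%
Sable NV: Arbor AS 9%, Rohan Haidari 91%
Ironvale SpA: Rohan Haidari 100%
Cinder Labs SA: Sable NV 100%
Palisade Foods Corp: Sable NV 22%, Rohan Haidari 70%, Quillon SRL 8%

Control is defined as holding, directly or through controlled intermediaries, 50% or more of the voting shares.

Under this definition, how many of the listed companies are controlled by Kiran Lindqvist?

1

Kiran holds 100% of Quillon, so Kiran controls Quillon.
No other company's threshold is met.
Kiran controls 1 company.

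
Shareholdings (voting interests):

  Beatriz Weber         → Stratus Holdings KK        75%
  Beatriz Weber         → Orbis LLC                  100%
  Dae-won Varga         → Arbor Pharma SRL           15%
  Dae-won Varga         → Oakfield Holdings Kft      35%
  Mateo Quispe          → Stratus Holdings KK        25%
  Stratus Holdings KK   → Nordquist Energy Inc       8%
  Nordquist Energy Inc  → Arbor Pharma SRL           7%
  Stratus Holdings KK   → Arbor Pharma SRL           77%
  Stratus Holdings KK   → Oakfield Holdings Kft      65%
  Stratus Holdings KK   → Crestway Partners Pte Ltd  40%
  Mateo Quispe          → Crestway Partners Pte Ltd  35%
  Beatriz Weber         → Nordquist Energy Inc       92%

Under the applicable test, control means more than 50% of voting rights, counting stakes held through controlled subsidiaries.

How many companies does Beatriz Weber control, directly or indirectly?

5

Beatriz holds 100% of Orbis, so Beatriz controls Orbis.
Beatriz holds 75% of Stratus, so Beatriz controls Stratus.
Beatriz and Stratus together hold 92% + 8% = 100% of Nordquist, so Beatriz controls Nordquist.
Stratus holds 65% of Oakfield, so Beatriz controls Oakfield.
Nordquist and Stratus together hold 7% + 77% = 84% of Arbor, so Beatriz controls Arbor.
No other company's threshold is met.
Beatriz controls 5 companies.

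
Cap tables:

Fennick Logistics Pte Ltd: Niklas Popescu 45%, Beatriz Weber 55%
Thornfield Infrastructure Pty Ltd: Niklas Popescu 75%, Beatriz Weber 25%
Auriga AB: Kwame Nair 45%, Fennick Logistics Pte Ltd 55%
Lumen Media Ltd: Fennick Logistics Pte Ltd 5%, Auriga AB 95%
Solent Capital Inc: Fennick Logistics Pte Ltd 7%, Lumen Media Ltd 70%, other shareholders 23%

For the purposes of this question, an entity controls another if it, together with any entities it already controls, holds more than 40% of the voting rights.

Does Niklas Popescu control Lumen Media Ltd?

Niklas holds 45% of Fennick, so Niklas controls Fennick.
Fennick holds 55% of Auriga, so Niklas controls Auriga.
Fennick and Auriga together hold 5% + 95% = 100% of Lumen, so Niklas controls Lumen.

Yes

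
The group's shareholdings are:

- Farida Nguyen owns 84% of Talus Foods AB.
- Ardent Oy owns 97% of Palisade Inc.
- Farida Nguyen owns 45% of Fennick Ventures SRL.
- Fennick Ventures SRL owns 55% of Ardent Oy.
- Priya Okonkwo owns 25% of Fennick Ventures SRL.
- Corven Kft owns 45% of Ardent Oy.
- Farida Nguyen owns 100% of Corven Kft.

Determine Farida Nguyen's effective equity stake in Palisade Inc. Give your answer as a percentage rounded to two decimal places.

Farida reaches Palisade along 2 paths.
Via Corven → Ardent: 100% × 45% × 97% = 43.65%.
Via Fennick → Ardent: 45% × 55% × 97% = 24.0075%.
Total: 43.65% + 24.0075% = 67.6575%.
Rounded: 67.66%.

67.66%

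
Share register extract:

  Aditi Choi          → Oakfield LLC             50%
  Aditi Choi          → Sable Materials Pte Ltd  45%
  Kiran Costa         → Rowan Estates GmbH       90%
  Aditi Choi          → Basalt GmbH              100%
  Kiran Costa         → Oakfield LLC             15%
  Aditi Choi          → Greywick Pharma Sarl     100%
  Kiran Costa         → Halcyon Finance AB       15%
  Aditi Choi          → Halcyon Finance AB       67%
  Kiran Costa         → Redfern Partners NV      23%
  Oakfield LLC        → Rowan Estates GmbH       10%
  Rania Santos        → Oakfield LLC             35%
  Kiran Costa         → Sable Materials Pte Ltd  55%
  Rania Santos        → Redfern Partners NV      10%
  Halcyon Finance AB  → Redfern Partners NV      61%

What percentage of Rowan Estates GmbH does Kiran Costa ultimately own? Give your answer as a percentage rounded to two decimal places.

91.50%

Kiran reaches Rowan along 2 paths.
Direct stake: 90% = 90%.
Via Oakfield: 15% × 10% = 1.5%.
Total: 90% + 1.5% = 91.5%.
Rounded: 91.50%.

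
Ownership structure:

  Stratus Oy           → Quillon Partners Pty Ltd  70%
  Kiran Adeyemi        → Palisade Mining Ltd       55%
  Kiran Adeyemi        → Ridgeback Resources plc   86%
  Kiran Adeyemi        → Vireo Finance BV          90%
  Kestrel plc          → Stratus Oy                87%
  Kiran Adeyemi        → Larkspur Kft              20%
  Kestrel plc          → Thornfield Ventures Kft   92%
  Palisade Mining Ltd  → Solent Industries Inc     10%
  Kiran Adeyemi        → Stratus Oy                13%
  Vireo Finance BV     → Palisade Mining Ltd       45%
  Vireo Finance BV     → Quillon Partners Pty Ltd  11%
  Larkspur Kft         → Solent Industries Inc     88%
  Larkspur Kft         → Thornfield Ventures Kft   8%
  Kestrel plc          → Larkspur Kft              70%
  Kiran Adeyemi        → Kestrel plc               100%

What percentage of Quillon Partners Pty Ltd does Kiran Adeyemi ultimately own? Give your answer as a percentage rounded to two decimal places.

79.90%

Kiran reaches Quillon along 3 paths.
Via Vireo: 90% × 11% = 9.9%.
Via Kestrel → Stratus: 100% × 87% × 70% = 60.9%.
Via Stratus: 13% × 70% = 9.1%.
Total: 9.9% + 60.9% + 9.1% = 79.9%.
Rounded: 79.90%.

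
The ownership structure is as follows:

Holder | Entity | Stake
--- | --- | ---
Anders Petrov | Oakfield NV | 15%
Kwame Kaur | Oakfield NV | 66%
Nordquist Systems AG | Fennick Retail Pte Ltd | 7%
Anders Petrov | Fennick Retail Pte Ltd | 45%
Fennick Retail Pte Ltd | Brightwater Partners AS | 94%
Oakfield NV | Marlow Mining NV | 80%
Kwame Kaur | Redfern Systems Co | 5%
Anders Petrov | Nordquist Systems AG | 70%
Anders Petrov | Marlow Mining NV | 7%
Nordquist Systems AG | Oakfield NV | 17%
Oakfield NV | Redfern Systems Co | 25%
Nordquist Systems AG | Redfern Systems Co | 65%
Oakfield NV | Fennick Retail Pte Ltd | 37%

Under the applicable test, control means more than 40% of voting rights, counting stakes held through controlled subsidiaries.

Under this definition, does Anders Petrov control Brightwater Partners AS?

Anders holds 70% of Nordquist, so Anders controls Nordquist.
Anders and Nordquist together hold 45% + 7% = 52% of Fennick, so Anders controls Fennick.
Fennick holds 94% of Brightwater, so Anders controls Brightwater.

Yes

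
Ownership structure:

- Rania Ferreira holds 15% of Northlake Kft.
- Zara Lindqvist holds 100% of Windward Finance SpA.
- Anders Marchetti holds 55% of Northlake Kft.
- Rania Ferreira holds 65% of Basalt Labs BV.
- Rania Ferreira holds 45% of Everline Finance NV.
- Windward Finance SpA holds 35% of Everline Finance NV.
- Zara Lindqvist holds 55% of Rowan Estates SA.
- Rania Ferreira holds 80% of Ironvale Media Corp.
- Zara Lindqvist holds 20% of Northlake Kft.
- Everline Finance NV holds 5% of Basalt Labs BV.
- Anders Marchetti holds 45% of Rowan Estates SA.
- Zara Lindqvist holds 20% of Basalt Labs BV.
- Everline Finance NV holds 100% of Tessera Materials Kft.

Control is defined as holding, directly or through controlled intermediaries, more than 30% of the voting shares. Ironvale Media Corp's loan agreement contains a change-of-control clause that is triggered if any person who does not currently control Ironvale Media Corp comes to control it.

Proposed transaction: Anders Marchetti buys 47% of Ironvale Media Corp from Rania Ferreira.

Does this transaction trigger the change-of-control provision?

The purchase adds only to Anders's holdings (Rania's stake shrinks), so Anders is the only person who could newly come to control Ironvale.
Anders holds 55% of Northlake, so Anders controls Northlake.
Anders holds 45% of Rowan, so Anders controls Rowan.
Neither Anders nor any entity Anders controls holds any voting interest in Ironvale.
So before the transaction, Anders does not control Ironvale.
After the purchase, Anders holds 47% of Ironvale directly, and Rania's stake falls to 33%.
Anders holds 47% of Ironvale, so Anders controls Ironvale.
Anders did not control Ironvale before and does after, so the clause is triggered.

Yes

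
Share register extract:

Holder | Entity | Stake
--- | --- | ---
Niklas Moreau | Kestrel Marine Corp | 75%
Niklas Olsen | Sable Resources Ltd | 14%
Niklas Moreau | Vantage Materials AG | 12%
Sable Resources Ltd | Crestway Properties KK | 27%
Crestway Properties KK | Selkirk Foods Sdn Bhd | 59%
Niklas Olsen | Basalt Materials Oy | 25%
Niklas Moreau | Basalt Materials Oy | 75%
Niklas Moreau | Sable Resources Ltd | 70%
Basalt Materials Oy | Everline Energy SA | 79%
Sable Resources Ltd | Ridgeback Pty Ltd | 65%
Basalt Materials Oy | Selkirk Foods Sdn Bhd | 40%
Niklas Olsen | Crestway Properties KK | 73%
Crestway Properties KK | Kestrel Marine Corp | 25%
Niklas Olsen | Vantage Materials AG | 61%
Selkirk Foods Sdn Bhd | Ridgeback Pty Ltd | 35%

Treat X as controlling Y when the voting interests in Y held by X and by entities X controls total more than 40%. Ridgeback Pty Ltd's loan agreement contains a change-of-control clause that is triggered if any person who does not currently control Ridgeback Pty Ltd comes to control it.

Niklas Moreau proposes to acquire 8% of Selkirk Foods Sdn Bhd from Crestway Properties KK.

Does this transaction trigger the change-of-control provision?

No

The purchase adds only to Niklas Moreau's holdings (Crestway's stake shrinks), so Niklas Moreau is the only person who could newly come to control Ridgeback.
Niklas Moreau holds 70% of Sable, so Niklas Moreau controls Sable.
Sable holds 65% of Ridgeback, so Niklas Moreau controls Ridgeback.
So Niklas Moreau already controls Ridgeback before the transaction.
After the purchase, Niklas Moreau holds 8% of Selkirk directly, and Crestway's stake falls to 51%.
Niklas Moreau controlled Ridgeback already, so this is not a new person acquiring control; every other person's position is unchanged or reduced.
No new person acquires control, so the clause is not triggered.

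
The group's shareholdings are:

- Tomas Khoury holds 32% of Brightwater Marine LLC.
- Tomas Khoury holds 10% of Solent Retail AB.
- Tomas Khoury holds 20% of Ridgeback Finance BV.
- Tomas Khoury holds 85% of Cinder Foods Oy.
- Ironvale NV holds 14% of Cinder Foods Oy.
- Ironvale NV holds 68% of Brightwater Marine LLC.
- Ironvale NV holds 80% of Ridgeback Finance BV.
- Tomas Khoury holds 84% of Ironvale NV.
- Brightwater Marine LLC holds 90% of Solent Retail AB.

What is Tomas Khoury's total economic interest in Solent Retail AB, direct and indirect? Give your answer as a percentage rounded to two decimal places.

90.21%

Tomas reaches Solent along 3 paths.
Direct stake: 10% = 10%.
Via Ironvale → Brightwater: 84% × 68% × 90% = 51.408%.
Via Brightwater: 32% × 90% = 28.8%.
Total: 10% + 51.408% + 28.8% = 90.208%.
Rounded: 90.21%.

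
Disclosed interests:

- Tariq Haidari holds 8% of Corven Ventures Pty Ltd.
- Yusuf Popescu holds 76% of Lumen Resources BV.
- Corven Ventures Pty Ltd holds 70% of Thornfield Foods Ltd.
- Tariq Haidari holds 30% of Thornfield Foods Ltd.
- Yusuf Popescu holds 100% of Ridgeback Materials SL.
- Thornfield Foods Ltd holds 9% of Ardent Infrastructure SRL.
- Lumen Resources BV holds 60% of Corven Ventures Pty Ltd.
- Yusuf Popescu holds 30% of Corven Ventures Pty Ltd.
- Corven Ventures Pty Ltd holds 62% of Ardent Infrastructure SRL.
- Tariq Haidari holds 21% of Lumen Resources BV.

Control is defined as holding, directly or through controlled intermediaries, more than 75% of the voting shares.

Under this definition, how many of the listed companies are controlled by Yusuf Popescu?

3

Yusuf holds 76% of Lumen, so Yusuf controls Lumen.
Yusuf holds 100% of Ridgeback, so Yusuf controls Ridgeback.
Yusuf and Lumen together hold 30% + 60% = 90% of Corven, so Yusuf controls Corven.
No other company's threshold is met.
Yusuf controls 3 companies.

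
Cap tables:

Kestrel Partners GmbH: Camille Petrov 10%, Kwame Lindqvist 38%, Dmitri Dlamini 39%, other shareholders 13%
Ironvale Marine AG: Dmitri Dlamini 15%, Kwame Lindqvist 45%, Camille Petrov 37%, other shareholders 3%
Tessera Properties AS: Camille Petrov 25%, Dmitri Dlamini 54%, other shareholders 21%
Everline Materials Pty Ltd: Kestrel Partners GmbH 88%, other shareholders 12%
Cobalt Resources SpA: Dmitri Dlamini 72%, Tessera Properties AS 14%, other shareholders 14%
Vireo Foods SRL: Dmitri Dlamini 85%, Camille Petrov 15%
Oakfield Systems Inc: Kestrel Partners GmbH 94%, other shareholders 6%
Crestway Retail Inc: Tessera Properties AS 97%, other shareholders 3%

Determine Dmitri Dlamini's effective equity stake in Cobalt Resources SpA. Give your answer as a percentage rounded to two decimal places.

Dmitri reaches Cobalt along 2 paths.
Direct stake: 72% = 72%.
Via Tessera: 54% × 14% = 7.56%.
Total: 72% + 7.56% = 79.56%.

79.56%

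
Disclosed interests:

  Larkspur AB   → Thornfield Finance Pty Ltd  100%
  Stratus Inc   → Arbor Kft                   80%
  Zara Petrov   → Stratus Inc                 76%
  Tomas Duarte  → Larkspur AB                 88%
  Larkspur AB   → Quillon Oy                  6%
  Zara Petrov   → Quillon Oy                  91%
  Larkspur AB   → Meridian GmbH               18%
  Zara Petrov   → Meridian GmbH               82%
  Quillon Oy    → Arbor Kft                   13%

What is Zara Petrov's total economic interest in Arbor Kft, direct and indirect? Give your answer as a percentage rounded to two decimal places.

72.63%

Zara reaches Arbor along 2 paths.
Via Quillon: 91% × 13% = 11.83%.
Via Stratus: 76% × 80% = 60.8%.
Total: 11.83% + 60.8% = 72.63%.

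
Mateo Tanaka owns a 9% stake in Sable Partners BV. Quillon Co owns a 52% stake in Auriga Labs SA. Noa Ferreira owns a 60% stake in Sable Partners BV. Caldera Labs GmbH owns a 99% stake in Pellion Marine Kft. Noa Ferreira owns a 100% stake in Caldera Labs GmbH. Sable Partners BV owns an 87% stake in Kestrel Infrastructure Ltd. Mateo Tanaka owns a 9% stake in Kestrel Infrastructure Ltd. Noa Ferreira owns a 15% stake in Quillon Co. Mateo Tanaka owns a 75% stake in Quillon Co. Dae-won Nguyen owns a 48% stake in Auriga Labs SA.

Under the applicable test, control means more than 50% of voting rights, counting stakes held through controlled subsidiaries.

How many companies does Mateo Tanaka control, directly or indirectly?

Mateo holds 75% of Quillon, so Mateo controls Quillon.
Quillon holds 52% of Auriga, so Mateo controls Auriga.
No other company's threshold is met.
Mateo controls 2 companies.

2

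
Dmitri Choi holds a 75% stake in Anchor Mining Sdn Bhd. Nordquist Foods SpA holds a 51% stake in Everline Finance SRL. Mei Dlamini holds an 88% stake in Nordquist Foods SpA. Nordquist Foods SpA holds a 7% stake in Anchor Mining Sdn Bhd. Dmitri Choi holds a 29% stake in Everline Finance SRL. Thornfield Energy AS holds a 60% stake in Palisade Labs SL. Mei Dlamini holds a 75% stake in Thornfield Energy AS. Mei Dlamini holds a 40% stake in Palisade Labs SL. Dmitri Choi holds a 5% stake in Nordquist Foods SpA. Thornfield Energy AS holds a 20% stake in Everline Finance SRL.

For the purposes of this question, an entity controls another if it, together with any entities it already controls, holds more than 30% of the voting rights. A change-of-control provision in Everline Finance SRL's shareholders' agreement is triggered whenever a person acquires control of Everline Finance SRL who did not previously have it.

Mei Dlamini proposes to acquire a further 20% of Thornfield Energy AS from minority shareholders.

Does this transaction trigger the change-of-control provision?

The purchase changes only Mei's holdings, so Mei is the only person who could newly come to control Everline.
Mei holds 75% of Thornfield, so Mei controls Thornfield.
Mei holds 88% of Nordquist, so Mei controls Nordquist.
Thornfield and Nordquist together hold 20% + 51% = 71% of Everline, so Mei controls Everline.
So Mei already controls Everline before the transaction.
After the purchase, Mei's direct stake in Thornfield rises to 75% + 20% = 95%.
Mei controlled Everline already, so this is not a new person acquiring control; every other person's position is unchanged or reduced.
No new person acquires control, so the clause is not triggered.

No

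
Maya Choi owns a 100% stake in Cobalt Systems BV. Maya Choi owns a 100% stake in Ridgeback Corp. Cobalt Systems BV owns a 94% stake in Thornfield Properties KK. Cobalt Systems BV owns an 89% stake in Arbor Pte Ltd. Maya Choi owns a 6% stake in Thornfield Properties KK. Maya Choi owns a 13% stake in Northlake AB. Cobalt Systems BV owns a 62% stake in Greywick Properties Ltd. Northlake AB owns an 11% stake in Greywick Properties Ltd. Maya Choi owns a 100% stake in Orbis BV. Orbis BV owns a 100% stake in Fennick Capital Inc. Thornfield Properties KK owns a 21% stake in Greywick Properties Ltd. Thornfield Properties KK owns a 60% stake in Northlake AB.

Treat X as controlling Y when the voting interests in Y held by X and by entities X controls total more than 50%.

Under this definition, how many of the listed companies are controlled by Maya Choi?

8

Maya holds 100% of Ridgeback, so Maya controls Ridgeback.
Maya holds 100% of Cobalt, so Maya controls Cobalt.
Maya and Cobalt together hold 6% + 94% = 100% of Thornfield, so Maya controls Thornfield.
Cobalt holds 89% of Arbor, so Maya controls Arbor.
Maya holds 100% of Orbis, so Maya controls Orbis.
Orbis holds 100% of Fennick, so Maya controls Fennick.
Maya and Thornfield together hold 13% + 60% = 73% of Northlake, so Maya controls Northlake.
Thornfield and Cobalt and Northlake together hold 21% + 62% + 11% = 94% of Greywick, so Maya controls Greywick.
Maya controls 8 companies.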